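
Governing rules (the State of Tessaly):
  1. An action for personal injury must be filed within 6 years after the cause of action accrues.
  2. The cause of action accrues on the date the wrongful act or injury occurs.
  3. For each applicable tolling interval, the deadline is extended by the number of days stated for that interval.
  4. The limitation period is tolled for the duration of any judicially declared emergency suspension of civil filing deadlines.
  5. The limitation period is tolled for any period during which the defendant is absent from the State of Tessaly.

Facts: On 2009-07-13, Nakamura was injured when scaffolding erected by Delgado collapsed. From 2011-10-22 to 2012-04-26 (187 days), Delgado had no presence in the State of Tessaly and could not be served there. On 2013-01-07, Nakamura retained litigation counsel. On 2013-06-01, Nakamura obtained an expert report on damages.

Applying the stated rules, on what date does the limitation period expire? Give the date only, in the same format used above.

2016-01-16

The claim accrued on 2009-07-13, when the wrongful act occurred.
6 years from 2009-07-13 is 2015-07-13.
The defendant's absence from the jurisdiction from 2011-10-22 to 2012-04-26 tolled the period for 187 days, extending the deadline to 2016-01-16.
Nothing else in the chronology tolls or restarts the period.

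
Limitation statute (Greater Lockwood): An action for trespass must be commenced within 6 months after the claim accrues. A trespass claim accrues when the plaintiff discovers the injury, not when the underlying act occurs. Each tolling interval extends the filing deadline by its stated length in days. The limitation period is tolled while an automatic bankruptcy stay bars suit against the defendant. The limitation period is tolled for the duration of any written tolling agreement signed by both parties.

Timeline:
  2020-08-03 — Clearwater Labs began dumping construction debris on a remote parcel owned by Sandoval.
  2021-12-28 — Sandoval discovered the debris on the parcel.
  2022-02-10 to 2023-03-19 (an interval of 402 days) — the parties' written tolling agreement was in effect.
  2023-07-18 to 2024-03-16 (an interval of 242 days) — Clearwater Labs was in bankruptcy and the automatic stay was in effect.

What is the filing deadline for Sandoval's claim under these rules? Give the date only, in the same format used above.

The claim did not accrue until Sandoval discovered the injury on 2021-12-28; the 2020-08-03 act date does not start the clock under the stated rule.
6 months from 2021-12-28 is 2022-06-28.
The period was tolled for 402 days by the written tolling agreement (2022-02-10 to 2023-03-19), pushing the deadline to 2023-08-04.
Because the automatic bankruptcy stay ran from 2023-07-18 to 2024-03-16, the deadline is extended by 242 days to 2024-04-02.

2024-04-02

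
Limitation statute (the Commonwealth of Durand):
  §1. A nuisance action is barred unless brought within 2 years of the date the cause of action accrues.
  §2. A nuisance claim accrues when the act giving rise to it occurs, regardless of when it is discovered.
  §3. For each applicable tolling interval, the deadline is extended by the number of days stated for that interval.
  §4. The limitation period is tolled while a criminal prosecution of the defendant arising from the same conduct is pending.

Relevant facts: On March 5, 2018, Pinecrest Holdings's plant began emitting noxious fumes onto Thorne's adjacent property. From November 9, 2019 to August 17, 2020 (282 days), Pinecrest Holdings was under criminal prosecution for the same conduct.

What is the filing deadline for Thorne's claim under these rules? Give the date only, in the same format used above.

December 12, 2020

The limitation period began to run on March 5, 2018.
Adding the 2 years base period to March 5, 2018 gives a deadline of March 5, 2020, before any tolling.
The period was tolled for 282 days by the pending criminal prosecution (November 9, 2019 to August 17, 2020), pushing the deadline to December 12, 2020.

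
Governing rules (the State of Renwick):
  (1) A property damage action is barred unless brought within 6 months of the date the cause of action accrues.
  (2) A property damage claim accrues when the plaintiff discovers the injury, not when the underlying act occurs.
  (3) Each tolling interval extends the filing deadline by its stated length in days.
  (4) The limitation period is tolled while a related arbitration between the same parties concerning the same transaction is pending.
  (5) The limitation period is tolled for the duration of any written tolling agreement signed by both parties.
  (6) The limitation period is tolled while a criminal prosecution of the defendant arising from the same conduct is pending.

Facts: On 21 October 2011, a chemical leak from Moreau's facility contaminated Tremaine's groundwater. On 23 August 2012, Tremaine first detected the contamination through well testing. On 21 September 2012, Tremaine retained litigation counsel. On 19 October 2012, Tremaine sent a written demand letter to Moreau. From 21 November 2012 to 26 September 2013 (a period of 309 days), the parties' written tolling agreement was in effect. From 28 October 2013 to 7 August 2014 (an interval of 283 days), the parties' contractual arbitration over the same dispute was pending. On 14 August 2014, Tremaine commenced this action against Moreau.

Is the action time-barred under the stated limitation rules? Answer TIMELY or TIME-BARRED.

TIMELY

The claim did not accrue until Tremaine discovered the injury on 23 August 2012; the 21 October 2011 act date does not start the clock under the stated rule.
Adding the 6 months base period to 23 August 2012 gives a deadline of 23 February 2013, before any tolling.
The written tolling agreement from 21 November 2012 to 26 September 2013 tolled the period for 309 days, extending the deadline to 29 December 2013.
The pending related arbitration from 28 October 2013 to 7 August 2014 tolled the period for 283 days, extending the deadline to 8 October 2014.
None of the other events listed affects the running of the period under the stated rules.
The 14 August 2014 filing precedes the 8 October 2014 deadline; the claim is timely.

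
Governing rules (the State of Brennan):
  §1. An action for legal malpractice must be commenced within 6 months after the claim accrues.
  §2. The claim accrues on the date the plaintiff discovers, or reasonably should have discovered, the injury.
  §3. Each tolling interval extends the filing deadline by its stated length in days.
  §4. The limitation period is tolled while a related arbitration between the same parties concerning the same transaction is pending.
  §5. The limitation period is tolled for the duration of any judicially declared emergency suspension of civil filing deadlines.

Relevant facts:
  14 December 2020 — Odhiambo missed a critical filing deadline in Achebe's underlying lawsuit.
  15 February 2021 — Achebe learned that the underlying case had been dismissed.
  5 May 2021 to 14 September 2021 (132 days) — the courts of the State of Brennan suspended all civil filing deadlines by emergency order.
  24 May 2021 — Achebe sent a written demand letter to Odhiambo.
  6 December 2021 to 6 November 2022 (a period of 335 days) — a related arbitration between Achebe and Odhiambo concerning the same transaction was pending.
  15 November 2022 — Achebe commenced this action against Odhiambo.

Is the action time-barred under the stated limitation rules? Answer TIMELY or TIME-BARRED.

TIMELY

Accrual is tied to discovery, so the period began on 15 February 2021 rather than on 14 December 2020 when the act occurred.
6 months from 15 February 2021 is 15 August 2021.
The emergency suspension of filing deadlines from 5 May 2021 to 14 September 2021 tolled the period for 132 days, extending the deadline to 25 December 2021.
The pending related arbitration from 6 December 2021 to 6 November 2022 tolled the period for 335 days, extending the deadline to 25 November 2022.
Nothing else in the chronology tolls or restarts the period.
The 15 November 2022 filing precedes the 25 November 2022 deadline; the claim is timely.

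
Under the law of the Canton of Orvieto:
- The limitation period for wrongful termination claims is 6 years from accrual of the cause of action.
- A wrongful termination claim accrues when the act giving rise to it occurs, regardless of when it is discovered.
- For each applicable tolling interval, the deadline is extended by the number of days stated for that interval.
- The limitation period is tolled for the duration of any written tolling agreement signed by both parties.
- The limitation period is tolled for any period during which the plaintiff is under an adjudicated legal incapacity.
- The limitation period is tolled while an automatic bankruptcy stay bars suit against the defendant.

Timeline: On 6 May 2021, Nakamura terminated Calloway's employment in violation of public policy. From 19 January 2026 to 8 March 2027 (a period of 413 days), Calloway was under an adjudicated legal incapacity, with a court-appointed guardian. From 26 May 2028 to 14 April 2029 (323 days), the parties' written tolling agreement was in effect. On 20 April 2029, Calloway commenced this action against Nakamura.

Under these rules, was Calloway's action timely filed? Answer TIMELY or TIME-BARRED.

TIMELY

The cause of action accrued on 6 May 2021, the date of the act.
Adding the 6 years base period to 6 May 2021 gives a deadline of 6 May 2027, before any tolling.
The period was tolled for 413 days by the plaintiff's legal incapacity (19 January 2026 to 8 March 2027), pushing the deadline to 22 June 2028.
Because the written tolling agreement ran from 26 May 2028 to 14 April 2029, the deadline is extended by 323 days to 11 May 2029.
The 20 April 2029 filing precedes the 11 May 2029 deadline; the claim is timely.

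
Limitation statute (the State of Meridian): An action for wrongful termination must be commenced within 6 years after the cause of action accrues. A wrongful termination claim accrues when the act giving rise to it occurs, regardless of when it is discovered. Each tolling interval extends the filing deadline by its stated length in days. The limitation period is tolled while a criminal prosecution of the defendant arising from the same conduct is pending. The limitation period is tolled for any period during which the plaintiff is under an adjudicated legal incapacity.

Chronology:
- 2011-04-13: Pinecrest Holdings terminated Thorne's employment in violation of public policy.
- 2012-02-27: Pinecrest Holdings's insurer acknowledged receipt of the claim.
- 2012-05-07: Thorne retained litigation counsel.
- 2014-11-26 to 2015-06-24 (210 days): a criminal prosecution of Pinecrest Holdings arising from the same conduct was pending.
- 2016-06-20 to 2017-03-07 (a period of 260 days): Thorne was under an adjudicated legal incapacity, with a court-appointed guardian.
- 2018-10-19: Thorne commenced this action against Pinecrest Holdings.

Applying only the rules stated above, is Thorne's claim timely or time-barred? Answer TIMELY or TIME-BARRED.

TIME-BARRED

The limitation period began to run on 2011-04-13.
6 years from 2011-04-13 is 2017-04-13.
The period was tolled for 210 days by the pending criminal prosecution (2014-11-26 to 2015-06-24), pushing the deadline to 2017-11-09.
The period was tolled for 260 days by the plaintiff's legal incapacity (2016-06-20 to 2017-03-07), pushing the deadline to 2018-07-27.
Nothing else in the chronology tolls or restarts the period.
The 2018-10-19 filing falls after the 2018-07-27 deadline; the claim is time-barred.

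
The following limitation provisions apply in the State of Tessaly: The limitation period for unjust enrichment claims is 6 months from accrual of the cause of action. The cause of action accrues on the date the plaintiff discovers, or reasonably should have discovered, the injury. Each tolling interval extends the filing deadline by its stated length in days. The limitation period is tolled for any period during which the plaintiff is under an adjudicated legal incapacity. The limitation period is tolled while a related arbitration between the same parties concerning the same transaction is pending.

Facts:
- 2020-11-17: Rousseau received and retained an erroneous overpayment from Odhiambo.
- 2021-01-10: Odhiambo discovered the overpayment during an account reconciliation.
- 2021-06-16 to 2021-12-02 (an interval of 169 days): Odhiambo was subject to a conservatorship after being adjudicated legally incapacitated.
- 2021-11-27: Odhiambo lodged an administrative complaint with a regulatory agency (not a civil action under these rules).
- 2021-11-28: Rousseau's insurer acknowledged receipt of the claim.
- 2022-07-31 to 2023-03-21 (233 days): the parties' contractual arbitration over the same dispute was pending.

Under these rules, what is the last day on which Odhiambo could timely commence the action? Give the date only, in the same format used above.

2021-12-26

The claim did not accrue until Odhiambo discovered the injury on 2021-01-10; the 2020-11-17 act date does not start the clock under the stated rule.
Adding the 6 months base period to 2021-01-10 gives a deadline of 2021-07-10, before any tolling.
The plaintiff's legal incapacity from 2021-06-16 to 2021-12-02 tolled the period for 169 days, extending the deadline to 2021-12-26.
By the time the pending related arbitration began on 2022-07-31, the limitation period had already expired on 2021-12-26; that interval cannot revive it.
Nothing else in the chronology tolls or restarts the period.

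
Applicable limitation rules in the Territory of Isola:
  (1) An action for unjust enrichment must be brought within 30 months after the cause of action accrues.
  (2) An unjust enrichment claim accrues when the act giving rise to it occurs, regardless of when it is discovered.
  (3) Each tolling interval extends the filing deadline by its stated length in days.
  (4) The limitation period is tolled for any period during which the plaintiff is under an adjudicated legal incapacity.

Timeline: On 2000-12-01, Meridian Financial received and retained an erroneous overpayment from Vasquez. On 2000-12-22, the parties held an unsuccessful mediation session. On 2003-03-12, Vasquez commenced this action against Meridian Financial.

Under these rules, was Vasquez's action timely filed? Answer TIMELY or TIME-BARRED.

The claim accrued on 2000-12-01, when the wrongful act occurred.
The untolled deadline — 30 months after 2000-12-01 — is 2003-06-01.
The other events in the timeline have no effect on the limitation period under the stated rules.
The 2003-03-12 filing precedes the 2003-06-01 deadline; the claim is timely.

TIMELY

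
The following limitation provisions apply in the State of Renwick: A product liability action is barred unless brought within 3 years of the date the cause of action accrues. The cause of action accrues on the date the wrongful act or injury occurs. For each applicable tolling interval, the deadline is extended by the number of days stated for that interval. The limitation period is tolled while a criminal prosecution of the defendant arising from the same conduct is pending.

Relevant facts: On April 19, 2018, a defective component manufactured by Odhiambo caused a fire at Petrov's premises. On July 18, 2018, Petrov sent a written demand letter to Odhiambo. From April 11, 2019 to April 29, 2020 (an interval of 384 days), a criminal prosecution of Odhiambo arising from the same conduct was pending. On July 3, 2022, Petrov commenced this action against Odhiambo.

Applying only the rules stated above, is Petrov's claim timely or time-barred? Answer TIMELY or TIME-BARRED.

The claim accrued on April 19, 2018, when the wrongful act occurred.
3 years from April 19, 2018 is April 19, 2021.
Because the pending criminal prosecution ran from April 11, 2019 to April 29, 2020, the deadline is extended by 384 days to May 8, 2022.
None of the other events listed affects the running of the period under the stated rules.
Petrov filed on July 3, 2022, after the May 8, 2022 deadline, so the action is time-barred.

TIME-BARRED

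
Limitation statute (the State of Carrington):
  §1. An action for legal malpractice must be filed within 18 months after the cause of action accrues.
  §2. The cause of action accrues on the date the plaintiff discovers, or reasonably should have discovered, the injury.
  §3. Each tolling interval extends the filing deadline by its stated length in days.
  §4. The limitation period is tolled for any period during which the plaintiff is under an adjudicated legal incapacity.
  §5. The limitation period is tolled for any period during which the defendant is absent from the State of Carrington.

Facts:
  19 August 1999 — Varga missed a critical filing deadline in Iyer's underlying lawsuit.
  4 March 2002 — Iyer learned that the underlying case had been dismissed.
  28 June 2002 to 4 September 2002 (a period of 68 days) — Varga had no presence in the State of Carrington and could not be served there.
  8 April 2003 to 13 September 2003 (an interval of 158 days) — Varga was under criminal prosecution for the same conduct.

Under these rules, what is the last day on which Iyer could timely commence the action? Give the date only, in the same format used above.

11 November 2003

The claim did not accrue until Iyer discovered the injury on 4 March 2002; the 19 August 1999 act date does not start the clock under the stated rule.
Adding the 18 months base period to 4 March 2002 gives a deadline of 4 September 2003, before any tolling.
The defendant's absence from the jurisdiction from 28 June 2002 to 4 September 2002 tolled the period for 68 days, extending the deadline to 11 November 2003.
Although a criminal prosecution ran from 8 April 2003 to 13 September 2003, the stated rules do not make that a tolling event, so it is disregarded.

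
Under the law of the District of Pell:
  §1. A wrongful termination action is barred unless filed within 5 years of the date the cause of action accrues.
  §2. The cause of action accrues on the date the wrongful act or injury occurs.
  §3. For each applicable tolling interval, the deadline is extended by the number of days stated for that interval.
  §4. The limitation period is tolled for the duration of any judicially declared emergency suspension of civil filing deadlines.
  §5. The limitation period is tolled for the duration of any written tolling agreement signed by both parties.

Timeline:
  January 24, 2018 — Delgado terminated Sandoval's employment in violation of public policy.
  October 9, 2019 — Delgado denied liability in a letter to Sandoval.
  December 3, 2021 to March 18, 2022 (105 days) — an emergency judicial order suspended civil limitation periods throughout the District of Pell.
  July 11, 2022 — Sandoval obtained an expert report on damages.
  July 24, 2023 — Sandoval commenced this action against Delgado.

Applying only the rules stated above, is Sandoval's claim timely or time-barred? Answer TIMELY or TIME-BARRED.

The cause of action accrued on January 24, 2018, the date of the act.
Adding the 5 years base period to January 24, 2018 gives a deadline of January 24, 2023, before any tolling.
Because the emergency suspension of filing deadlines ran from December 3, 2021 to March 18, 2022, the deadline is extended by 105 days to May 9, 2023.
None of the other events listed affects the running of the period under the stated rules.
Filing on July 24, 2023 missed the May 9, 2023 deadline — the action is time-barred.

TIME-BARRED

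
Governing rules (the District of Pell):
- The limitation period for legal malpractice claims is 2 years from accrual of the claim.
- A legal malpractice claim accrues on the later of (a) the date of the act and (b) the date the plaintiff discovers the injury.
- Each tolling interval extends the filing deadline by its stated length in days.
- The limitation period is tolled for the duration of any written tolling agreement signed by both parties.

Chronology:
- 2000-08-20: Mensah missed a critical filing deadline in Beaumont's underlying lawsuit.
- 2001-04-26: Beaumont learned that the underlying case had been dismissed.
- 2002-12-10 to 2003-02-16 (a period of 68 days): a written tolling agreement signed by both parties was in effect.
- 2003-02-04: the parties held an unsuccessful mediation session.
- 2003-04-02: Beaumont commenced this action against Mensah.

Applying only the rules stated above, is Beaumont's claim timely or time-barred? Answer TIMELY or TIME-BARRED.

Because discovery on 2001-04-26 post-dates the 2000-08-20 act, accrual under the later-of rule falls on 2001-04-26.
Adding the 2 years base period to 2001-04-26 gives a deadline of 2003-04-26, before any tolling.
The written tolling agreement from 2002-12-10 to 2003-02-16 tolled the period for 68 days, extending the deadline to 2003-07-03.
None of the other events listed affects the running of the period under the stated rules.
Filing on 2003-04-02 beat the 2003-07-03 deadline — the action is timely.

TIMELY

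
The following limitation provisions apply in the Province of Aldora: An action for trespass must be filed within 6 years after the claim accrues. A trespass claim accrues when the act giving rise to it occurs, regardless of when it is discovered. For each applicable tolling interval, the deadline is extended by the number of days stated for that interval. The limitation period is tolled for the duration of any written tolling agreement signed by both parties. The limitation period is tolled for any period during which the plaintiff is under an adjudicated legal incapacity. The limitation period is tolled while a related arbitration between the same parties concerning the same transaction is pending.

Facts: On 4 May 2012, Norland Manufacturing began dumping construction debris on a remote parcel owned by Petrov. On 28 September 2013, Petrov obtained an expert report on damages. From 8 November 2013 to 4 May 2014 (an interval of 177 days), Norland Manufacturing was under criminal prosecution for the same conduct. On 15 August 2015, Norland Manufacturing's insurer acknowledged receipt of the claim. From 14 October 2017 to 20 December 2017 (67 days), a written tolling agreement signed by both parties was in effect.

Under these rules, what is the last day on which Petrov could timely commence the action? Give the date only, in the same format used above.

The claim accrued on 4 May 2012, the date of the act.
The untolled deadline — 6 years after 4 May 2012 — is 4 May 2018.
Because the written tolling agreement ran from 14 October 2017 to 20 December 2017, the deadline is extended by 67 days to 10 July 2018.
No stated provision tolls the period for a criminal prosecution, so the interval from 8 November 2013 to 4 May 2014 has no effect on the deadline.
None of the other events listed affects the running of the period under the stated rules.

10 July 2018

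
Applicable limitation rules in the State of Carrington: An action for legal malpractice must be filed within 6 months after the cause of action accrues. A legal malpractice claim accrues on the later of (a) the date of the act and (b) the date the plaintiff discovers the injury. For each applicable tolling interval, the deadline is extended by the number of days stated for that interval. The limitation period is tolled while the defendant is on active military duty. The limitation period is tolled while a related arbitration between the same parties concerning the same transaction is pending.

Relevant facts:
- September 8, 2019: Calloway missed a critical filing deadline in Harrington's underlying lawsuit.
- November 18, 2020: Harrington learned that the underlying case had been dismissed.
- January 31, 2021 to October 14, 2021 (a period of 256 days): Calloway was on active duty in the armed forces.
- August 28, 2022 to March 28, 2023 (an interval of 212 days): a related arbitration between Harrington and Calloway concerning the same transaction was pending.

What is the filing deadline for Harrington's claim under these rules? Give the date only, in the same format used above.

Taking the later of the act (September 8, 2019) and discovery (November 18, 2020), the claim accrued on November 18, 2020.
Adding the 6 months base period to November 18, 2020 gives a deadline of May 18, 2021, before any tolling.
The period was tolled for 256 days by the defendant's active military service (January 31, 2021 to October 14, 2021), pushing the deadline to January 29, 2022.
The pending related arbitration starting August 28, 2022 came too late — the period had run on January 29, 2022 — and so does not extend the deadline.

January 29, 2022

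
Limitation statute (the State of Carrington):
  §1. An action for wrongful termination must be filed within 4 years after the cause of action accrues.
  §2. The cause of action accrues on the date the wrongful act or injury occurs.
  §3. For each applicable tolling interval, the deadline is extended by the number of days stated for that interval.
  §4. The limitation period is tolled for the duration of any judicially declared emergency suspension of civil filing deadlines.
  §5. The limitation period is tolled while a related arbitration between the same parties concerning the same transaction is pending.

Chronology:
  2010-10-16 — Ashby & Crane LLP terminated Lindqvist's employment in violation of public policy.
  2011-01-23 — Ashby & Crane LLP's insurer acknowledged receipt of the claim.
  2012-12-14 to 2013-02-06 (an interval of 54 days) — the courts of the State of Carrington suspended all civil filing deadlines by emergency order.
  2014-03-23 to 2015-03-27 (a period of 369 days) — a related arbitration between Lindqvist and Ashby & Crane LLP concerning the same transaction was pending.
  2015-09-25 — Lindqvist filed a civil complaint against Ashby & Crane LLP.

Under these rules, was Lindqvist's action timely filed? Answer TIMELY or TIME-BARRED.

The limitation period began to run on 2010-10-16.
Adding the 4 years base period to 2010-10-16 gives a deadline of 2014-10-16, before any tolling.
Because the emergency suspension of filing deadlines ran from 2012-12-14 to 2013-02-06, the deadline is extended by 54 days to 2014-12-09.
Because the pending related arbitration ran from 2014-03-23 to 2015-03-27, the deadline is extended by 369 days to 2015-12-13.
The other events in the timeline have no effect on the limitation period under the stated rules.
Filing on 2015-09-25 beat the 2015-12-13 deadline — the action is timely.

TIMELY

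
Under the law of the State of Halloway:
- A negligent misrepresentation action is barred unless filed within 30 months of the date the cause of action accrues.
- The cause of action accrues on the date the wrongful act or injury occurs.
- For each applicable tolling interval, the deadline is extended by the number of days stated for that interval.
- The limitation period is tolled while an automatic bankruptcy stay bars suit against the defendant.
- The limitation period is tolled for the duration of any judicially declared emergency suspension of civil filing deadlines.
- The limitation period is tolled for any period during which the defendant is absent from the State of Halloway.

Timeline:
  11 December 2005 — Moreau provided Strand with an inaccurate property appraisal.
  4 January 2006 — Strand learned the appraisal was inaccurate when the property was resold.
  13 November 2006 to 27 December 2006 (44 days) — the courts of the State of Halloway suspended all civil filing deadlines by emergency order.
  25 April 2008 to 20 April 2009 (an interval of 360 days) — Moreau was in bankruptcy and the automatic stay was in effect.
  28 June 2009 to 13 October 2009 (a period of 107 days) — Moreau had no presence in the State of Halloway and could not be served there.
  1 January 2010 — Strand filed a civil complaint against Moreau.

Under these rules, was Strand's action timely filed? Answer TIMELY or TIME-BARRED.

The claim accrued on 11 December 2005, when the wrongful act occurred; under the stated occurrence rule the 4 January 2006 discovery does not delay accrual.
Adding the 30 months base period to 11 December 2005 gives a deadline of 11 June 2008, before any tolling.
Because the emergency suspension of filing deadlines ran from 13 November 2006 to 27 December 2006, the deadline is extended by 44 days to 25 July 2008.
Because the automatic bankruptcy stay ran from 25 April 2008 to 20 April 2009, the deadline is extended by 360 days to 20 July 2009.
Because the defendant's absence from the jurisdiction ran from 28 June 2009 to 13 October 2009, the deadline is extended by 107 days to 4 November 2009.
The 1 January 2010 filing falls after the 4 November 2009 deadline; the claim is time-barred.

TIME-BARRED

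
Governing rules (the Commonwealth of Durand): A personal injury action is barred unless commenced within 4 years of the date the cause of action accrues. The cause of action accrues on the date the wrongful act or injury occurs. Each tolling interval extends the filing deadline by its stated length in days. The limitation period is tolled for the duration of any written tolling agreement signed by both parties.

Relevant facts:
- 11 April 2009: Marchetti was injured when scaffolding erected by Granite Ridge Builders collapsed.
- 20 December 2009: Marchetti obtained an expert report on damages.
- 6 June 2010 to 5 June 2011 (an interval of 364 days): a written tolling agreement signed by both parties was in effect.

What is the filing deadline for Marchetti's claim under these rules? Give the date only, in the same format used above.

The claim accrued on 11 April 2009, when the wrongful act occurred.
The untolled deadline — 4 years after 11 April 2009 — is 11 April 2013.
Because the written tolling agreement ran from 6 June 2010 to 5 June 2011, the deadline is extended by 364 days to 10 April 2014.
The other events in the timeline have no effect on the limitation period under the stated rules.

10 April 2014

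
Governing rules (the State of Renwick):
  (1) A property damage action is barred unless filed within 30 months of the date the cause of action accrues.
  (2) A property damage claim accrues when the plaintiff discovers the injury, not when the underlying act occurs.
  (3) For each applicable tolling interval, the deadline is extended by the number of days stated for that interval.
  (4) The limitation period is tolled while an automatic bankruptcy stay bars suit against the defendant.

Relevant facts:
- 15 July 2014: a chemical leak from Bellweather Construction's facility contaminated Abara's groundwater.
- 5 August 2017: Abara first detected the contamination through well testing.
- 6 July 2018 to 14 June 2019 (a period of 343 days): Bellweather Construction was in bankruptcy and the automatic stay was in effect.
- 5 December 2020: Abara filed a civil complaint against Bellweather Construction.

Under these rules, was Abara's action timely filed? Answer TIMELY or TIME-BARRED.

TIMELY

The claim did not accrue until Abara discovered the injury on 5 August 2017; the 15 July 2014 act date does not start the clock under the stated rule.
30 months from 5 August 2017 is 5 February 2020.
Because the automatic bankruptcy stay ran from 6 July 2018 to 14 June 2019, the deadline is extended by 343 days to 13 January 2021.
The 5 December 2020 filing precedes the 13 January 2021 deadline; the claim is timely.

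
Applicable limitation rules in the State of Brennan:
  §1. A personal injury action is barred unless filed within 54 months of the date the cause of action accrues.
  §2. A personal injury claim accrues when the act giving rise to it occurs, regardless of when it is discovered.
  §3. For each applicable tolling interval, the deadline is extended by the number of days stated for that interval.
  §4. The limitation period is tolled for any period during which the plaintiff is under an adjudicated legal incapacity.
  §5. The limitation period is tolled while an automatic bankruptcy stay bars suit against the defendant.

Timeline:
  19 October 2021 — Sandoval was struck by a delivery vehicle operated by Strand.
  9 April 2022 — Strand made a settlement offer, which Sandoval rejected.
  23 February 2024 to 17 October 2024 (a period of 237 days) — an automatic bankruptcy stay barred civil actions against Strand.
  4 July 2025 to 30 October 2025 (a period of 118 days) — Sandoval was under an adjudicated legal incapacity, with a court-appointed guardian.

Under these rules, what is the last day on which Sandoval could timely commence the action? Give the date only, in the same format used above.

The cause of action accrued on 19 October 2021, the date of the act.
The untolled deadline — 54 months after 19 October 2021 — is 19 April 2026.
The period was tolled for 237 days by the automatic bankruptcy stay (23 February 2024 to 17 October 2024), pushing the deadline to 12 December 2026.
The plaintiff's legal incapacity from 4 July 2025 to 30 October 2025 tolled the period for 118 days, extending the deadline to 9 April 2027.
The other events in the timeline have no effect on the limitation period under the stated rules.

9 April 2027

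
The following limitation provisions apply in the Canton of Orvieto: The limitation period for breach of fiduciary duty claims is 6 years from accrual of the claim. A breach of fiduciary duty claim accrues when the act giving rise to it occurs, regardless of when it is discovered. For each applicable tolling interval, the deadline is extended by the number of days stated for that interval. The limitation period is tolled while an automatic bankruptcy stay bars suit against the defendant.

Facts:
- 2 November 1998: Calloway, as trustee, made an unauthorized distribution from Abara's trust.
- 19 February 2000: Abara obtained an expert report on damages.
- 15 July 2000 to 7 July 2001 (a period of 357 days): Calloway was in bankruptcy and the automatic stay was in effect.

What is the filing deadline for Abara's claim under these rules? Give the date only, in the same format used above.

The claim accrued on 2 November 1998, the date of the act.
The untolled deadline — 6 years after 2 November 1998 — is 2 November 2004.
The automatic bankruptcy stay from 15 July 2000 to 7 July 2001 tolled the period for 357 days, extending the deadline to 25 October 2005.
The other events in the timeline have no effect on the limitation period under the stated rules.

25 October 2005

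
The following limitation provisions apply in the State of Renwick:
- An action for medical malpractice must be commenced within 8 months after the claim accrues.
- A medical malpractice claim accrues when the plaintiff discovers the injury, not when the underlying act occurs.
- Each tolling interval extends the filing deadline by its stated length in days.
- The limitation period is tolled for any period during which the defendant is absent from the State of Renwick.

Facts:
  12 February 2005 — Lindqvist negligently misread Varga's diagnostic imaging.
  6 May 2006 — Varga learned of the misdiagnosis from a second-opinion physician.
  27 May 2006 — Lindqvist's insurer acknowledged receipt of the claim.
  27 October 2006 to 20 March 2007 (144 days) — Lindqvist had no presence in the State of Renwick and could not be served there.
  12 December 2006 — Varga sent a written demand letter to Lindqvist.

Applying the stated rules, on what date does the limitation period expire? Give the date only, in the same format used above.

Under the discovery rule, the claim accrued on 6 May 2006, when Varga discovered the injury — not on the 12 February 2005 date of the underlying act.
The untolled deadline — 8 months after 6 May 2006 — is 6 January 2007.
Because the defendant's absence from the jurisdiction ran from 27 October 2006 to 20 March 2007, the deadline is extended by 144 days to 30 May 2007.
The other events in the timeline have no effect on the limitation period under the stated rules.

30 May 2007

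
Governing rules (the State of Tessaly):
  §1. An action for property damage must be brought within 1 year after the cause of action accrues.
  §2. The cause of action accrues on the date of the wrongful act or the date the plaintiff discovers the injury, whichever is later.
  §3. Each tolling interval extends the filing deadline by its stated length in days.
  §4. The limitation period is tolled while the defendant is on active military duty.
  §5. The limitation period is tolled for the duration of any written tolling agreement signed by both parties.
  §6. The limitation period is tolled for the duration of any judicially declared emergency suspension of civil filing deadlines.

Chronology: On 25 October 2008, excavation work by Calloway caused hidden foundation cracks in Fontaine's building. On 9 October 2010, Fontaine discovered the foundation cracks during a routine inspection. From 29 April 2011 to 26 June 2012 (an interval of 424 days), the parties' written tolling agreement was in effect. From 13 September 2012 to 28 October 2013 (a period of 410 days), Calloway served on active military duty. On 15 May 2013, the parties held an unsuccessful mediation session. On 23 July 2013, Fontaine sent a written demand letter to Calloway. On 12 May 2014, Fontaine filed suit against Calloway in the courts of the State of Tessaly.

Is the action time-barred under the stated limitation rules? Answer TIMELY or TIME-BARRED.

TIME-BARRED

Taking the later of the act (25 October 2008) and discovery (9 October 2010), the claim accrued on 9 October 2010.
Adding the 1 year base period to 9 October 2010 gives a deadline of 9 October 2011, before any tolling.
The period was tolled for 424 days by the written tolling agreement (29 April 2011 to 26 June 2012), pushing the deadline to 6 December 2012.
The defendant's active military service from 13 September 2012 to 28 October 2013 tolled the period for 410 days, extending the deadline to 20 January 2014.
None of the other events listed affects the running of the period under the stated rules.
Filing on 12 May 2014 missed the 20 January 2014 deadline — the action is time-barred.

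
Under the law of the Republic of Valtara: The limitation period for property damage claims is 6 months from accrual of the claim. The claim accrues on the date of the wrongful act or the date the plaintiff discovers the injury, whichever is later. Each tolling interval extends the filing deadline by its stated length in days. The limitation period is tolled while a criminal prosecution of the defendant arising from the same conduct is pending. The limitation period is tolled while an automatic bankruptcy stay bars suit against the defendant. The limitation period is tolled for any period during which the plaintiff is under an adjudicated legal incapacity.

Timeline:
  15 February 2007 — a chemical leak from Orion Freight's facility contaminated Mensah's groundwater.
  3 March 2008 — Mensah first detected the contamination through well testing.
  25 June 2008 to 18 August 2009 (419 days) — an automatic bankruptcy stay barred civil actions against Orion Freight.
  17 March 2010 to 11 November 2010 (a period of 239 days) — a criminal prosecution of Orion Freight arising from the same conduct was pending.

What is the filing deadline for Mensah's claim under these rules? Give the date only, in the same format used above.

27 October 2009

Taking the later of the act (15 February 2007) and discovery (3 March 2008), the claim accrued on 3 March 2008.
The untolled deadline — 6 months after 3 March 2008 — is 3 September 2008.
Because the automatic bankruptcy stay ran from 25 June 2008 to 18 August 2009, the deadline is extended by 419 days to 27 October 2009.
By the time the pending criminal prosecution began on 17 March 2010, the limitation period had already expired on 27 October 2009; that interval cannot revive it.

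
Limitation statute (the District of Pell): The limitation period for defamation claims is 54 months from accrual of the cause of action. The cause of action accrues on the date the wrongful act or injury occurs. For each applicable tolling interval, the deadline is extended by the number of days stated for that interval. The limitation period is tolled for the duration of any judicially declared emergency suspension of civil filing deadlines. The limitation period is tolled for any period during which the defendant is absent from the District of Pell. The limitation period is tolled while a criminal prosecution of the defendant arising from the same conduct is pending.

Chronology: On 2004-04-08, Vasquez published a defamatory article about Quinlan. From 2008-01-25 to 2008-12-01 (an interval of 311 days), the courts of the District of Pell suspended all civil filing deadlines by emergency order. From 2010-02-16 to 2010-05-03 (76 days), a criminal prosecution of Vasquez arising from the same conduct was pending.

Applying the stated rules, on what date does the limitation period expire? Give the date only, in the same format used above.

2009-08-15

The claim accrued on 2004-04-08, when the wrongful act occurred.
The untolled deadline — 54 months after 2004-04-08 — is 2008-10-08.
The emergency suspension of filing deadlines from 2008-01-25 to 2008-12-01 tolled the period for 311 days, extending the deadline to 2009-08-15.
The pending criminal prosecution starting 2010-02-16 came too late — the period had run on 2009-08-15 — and so does not extend the deadline.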